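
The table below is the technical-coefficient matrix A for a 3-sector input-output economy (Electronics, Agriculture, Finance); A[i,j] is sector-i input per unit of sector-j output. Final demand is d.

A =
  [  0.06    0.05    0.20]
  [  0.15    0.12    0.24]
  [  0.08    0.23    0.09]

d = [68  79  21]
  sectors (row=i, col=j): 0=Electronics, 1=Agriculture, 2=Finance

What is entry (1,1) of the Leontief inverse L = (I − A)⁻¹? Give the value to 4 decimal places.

L[1,1] = 1.2489

Form M = I − A:
  [  0.94   -0.05   -0.20]
  [ -0.15    0.88   -0.24]
  [ -0.08   -0.23    0.91]
Leontief inverse L = M⁻¹:
  [  1.1094    0.1361    0.2797]
  [  0.2317    1.2489    0.3803]
  [  0.1561    0.3276    1.2196]
Total output x = L · d:
  x_0 = 1.1094·68 + 0.1361·79 + 0.2797·21 = 92.0658
  x_1 = 0.2317·68 + 1.2489·79 + 0.3803·21 = 122.4043
  x_2 = 0.1561·68 + 0.3276·79 + 1.2196·21 = 62.1080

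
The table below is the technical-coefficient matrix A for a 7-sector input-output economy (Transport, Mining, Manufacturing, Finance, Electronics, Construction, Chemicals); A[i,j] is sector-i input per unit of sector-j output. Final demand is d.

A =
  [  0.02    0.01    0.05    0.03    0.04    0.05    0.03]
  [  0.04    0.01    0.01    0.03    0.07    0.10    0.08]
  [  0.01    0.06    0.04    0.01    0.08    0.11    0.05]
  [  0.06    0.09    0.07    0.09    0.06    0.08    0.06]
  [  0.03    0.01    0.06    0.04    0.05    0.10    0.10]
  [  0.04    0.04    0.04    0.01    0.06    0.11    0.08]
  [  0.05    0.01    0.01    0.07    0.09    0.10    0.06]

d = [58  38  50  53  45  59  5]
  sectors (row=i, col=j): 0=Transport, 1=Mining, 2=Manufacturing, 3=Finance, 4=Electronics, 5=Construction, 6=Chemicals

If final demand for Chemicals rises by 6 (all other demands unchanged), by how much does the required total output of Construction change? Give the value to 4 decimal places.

0.7329

Form M = I − A:
  [  0.98   -0.01   -0.05   -0.03   -0.04   -0.05   -0.03]
  [ -0.04    0.99   -0.01   -0.03   -0.07   -0.10   -0.08]
  [ -0.01   -0.06    0.96   -0.01   -0.08   -0.11   -0.05]
  [ -0.06   -0.09   -0.07    0.91   -0.06   -0.08   -0.06]
  [ -0.03   -0.01   -0.06   -0.04    0.95   -0.10   -0.10]
  [ -0.04   -0.04   -0.04   -0.01   -0.06    0.89   -0.08]
  [ -0.05   -0.01   -0.01   -0.07   -0.09   -0.10    0.94]
Leontief inverse L = M⁻¹:
  [  1.0330    0.0230    0.0654    0.0436    0.0641    0.0860    0.0553]
  [  0.0608    1.0257    0.0317    0.0516    0.1049    0.1523    0.1183]
  [  0.0309    0.0762    1.0615    0.0293    0.1175    0.1677    0.0926]
  [  0.0904    0.1178    0.1026    1.1225    0.1129    0.1576    0.1154]
  [  0.0534    0.0305    0.0843    0.0644    1.0920    0.1614    0.1428]
  [  0.0618    0.0567    0.0623    0.0312    0.0994    1.1688    0.1222]
  [  0.0743    0.0307    0.0374    0.0963    0.1293    0.1595    1.1043]
Total output x = L · d:
  x_0 = 1.0330·58 + 0.0230·38 + 0.0654·50 + 0.0436·53 + 0.0641·45 + 0.0860·59 + 0.0553·5 = 74.6045
  x_1 = 0.0608·58 + 1.0257·38 + 0.0317·50 + 0.0516·53 + 0.1049·45 + 0.1523·59 + 0.1183·5 = 61.1234
  x_2 = 0.0309·58 + 0.0762·38 + 1.0615·50 + 0.0293·53 + 0.1175·45 + 0.1677·59 + 0.0926·5 = 74.9666
  x_3 = 0.0904·58 + 0.1178·38 + 0.1026·50 + 1.1225·53 + 0.1129·45 + 0.1576·59 + 0.1154·5 = 89.2933
  x_4 = 0.0534·58 + 0.0305·38 + 0.0843·50 + 0.0644·53 + 1.0920·45 + 0.1614·59 + 0.1428·5 = 71.2575
  x_5 = 0.0618·58 + 0.0567·38 + 0.0623·50 + 0.0312·53 + 0.0994·45 + 1.1688·59 + 0.1222·5 = 84.5532
  x_6 = 0.0743·58 + 0.0307·38 + 0.0374·50 + 0.0963·53 + 0.1293·45 + 0.1595·59 + 1.1043·5 = 33.2023
Δx_5 = L[5,6] · Δd_6 = 0.1222 · 6 = 0.7329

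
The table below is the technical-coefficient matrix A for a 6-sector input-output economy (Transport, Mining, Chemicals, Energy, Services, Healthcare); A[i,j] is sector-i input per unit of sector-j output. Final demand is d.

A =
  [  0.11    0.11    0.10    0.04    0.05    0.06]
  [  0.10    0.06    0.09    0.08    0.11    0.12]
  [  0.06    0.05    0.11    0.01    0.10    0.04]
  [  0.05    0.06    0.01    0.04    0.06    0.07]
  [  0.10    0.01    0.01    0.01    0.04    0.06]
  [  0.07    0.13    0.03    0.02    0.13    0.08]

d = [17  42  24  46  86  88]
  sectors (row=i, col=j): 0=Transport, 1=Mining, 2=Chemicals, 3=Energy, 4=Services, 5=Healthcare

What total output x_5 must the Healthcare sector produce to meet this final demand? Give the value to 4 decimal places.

130.9600

Form M = I − A:
  [  0.89   -0.11   -0.10   -0.04   -0.05   -0.06]
  [ -0.10    0.94   -0.09   -0.08   -0.11   -0.12]
  [ -0.06   -0.05    0.89   -0.01   -0.10   -0.04]
  [ -0.05   -0.06   -0.01    0.96   -0.06   -0.07]
  [ -0.10   -0.01   -0.01   -0.01    0.96   -0.06]
  [ -0.07   -0.13   -0.03   -0.02   -0.13    0.92]
Leontief inverse L = M⁻¹:
  [  1.1793    0.1683    0.1556    0.0685    0.1172    0.1185]
  [  0.1777    1.1268    0.1435    0.1086    0.1852    0.1851]
  [  0.1120    0.0887    1.1498    0.0273    0.1484    0.0806]
  [  0.0924    0.0961    0.0367    1.0572    0.1002    0.1071]
  [  0.1356    0.0426    0.0348    0.0225    1.0705    0.0874]
  [  0.1397    0.1830    0.0753    0.0476    0.1934    1.1394]
Total output x = L · d:
  x_0 = 1.1793·17 + 0.1683·42 + 0.1556·24 + 0.0685·46 + 0.1172·86 + 0.1185·88 = 54.5105
  x_1 = 0.1777·17 + 1.1268·42 + 0.1435·24 + 0.1086·46 + 0.1852·86 + 0.1851·88 = 90.9996
  x_2 = 0.1120·17 + 0.0887·42 + 1.1498·24 + 0.0273·46 + 0.1484·86 + 0.0806·88 = 54.3404
  x_3 = 0.0924·17 + 0.0961·42 + 0.0367·24 + 1.0572·46 + 0.1002·86 + 0.1071·88 = 73.1661
  x_4 = 0.1356·17 + 0.0426·42 + 0.0348·24 + 0.0225·46 + 1.0705·86 + 0.0874·88 = 105.7226
  x_5 = 0.1397·17 + 0.1830·42 + 0.0753·24 + 0.0476·46 + 0.1934·86 + 1.1394·88 = 130.9600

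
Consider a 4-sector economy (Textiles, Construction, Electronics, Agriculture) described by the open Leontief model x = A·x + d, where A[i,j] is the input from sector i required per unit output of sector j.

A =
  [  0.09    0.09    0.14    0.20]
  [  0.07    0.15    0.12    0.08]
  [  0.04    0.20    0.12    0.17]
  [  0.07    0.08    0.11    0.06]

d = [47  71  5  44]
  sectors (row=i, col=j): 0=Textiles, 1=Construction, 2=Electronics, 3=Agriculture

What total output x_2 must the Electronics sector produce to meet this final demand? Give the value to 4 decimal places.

45.9297

Form M = I − A:
  [  0.91   -0.09   -0.14   -0.20]
  [ -0.07    0.85   -0.12   -0.08]
  [ -0.04   -0.20    0.88   -0.17]
  [ -0.07   -0.08   -0.11    0.94]
Leontief inverse L = M⁻¹:
  [  1.1497    0.2095    0.2499    0.3076]
  [  0.1189    1.2548    0.2113    0.1703]
  [  0.1000    0.3257    1.2306    0.2716]
  [  0.1074    0.1605    0.1806    1.1330]
Total output x = L · d:
  x_0 = 1.1497·47 + 0.2095·71 + 0.2499·5 + 0.3076·44 = 83.6936
  x_1 = 0.1189·47 + 1.2548·71 + 0.2113·5 + 0.1703·44 = 103.2309
  x_2 = 0.1000·47 + 0.3257·71 + 1.2306·5 + 0.2716·44 = 45.9297
  x_3 = 0.1074·47 + 0.1605·71 + 0.1806·5 + 1.1330·44 = 67.2014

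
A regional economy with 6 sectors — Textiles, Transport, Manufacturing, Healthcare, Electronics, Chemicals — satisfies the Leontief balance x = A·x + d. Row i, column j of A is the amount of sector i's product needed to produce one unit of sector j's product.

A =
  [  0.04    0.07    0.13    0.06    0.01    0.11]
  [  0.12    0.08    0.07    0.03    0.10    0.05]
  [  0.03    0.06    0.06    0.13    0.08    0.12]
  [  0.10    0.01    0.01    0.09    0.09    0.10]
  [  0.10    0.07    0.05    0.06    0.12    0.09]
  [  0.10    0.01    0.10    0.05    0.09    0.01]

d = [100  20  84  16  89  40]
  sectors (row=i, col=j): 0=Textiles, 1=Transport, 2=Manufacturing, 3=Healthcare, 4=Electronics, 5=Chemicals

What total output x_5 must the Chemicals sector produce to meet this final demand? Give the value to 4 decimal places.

84.5200

Form M = I − A:
  [  0.96   -0.07   -0.13   -0.06   -0.01   -0.11]
  [ -0.12    0.92   -0.07   -0.03   -0.10   -0.05]
  [ -0.03   -0.06    0.94   -0.13   -0.08   -0.12]
  [ -0.10   -0.01   -0.01    0.91   -0.09   -0.10]
  [ -0.10   -0.07   -0.05   -0.06    0.88   -0.09]
  [ -0.10   -0.01   -0.10   -0.05   -0.09    0.99]
Leontief inverse L = M⁻¹:
  [  1.0970    0.1037    0.1822    0.1156    0.0697    0.1672]
  [  0.1824    1.1239    0.1308    0.0848    0.1622    0.1162]
  [  0.1015    0.0960    1.1147    0.1892    0.1516    0.1841]
  [  0.1566    0.0409    0.0609    1.1373    0.1441    0.1548]
  [  0.1706    0.1139    0.1135    0.1184    1.1899    0.1586]
  [  0.1463    0.0440    0.1457    0.0998    0.1394    1.0690]
Total output x = L · d:
  x_0 = 1.0970·100 + 0.1037·20 + 0.1822·84 + 0.1156·16 + 0.0697·89 + 0.1672·40 = 141.8267
  x_1 = 0.1824·100 + 1.1239·20 + 0.1308·84 + 0.0848·16 + 0.1622·89 + 0.1162·40 = 72.1542
  x_2 = 0.1015·100 + 0.0960·20 + 1.1147·84 + 0.1892·16 + 0.1516·89 + 0.1841·40 = 129.5887
  x_3 = 0.1566·100 + 0.0409·20 + 0.0609·84 + 1.1373·16 + 0.1441·89 + 0.1548·40 = 58.8165
  x_4 = 0.1706·100 + 0.1139·20 + 0.1135·84 + 0.1184·16 + 1.1899·89 + 0.1586·40 = 143.0099
  x_5 = 0.1463·100 + 0.0440·20 + 0.1457·84 + 0.0998·16 + 0.1394·89 + 1.0690·40 = 84.5200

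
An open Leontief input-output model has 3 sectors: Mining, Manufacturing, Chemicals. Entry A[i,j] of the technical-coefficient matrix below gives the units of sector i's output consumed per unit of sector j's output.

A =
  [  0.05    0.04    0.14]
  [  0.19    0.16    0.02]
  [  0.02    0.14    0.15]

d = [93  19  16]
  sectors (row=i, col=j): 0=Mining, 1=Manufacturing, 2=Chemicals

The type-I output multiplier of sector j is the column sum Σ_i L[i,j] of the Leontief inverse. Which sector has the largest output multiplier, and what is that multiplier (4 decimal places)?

Manufacturing (1.4962)

Form M = I − A:
  [  0.95   -0.04   -0.14]
  [ -0.19    0.84   -0.02]
  [ -0.02   -0.14    0.85]
Leontief inverse L = M⁻¹:
  [  1.0726    0.0808    0.1786]
  [  0.2442    1.2136    0.0688]
  [  0.0655    0.2018    1.1920]
Total output x = L · d:
  x_0 = 1.0726·93 + 0.0808·19 + 0.1786·16 = 104.1406
  x_1 = 0.2442·93 + 1.2136·19 + 0.0688·16 = 46.8650
  x_2 = 0.0655·93 + 0.2018·19 + 1.1920·16 = 28.9928
Output multipliers (column sums of L):
  Mining: 1.3822
  Manufacturing: 1.4962
  Chemicals: 1.4393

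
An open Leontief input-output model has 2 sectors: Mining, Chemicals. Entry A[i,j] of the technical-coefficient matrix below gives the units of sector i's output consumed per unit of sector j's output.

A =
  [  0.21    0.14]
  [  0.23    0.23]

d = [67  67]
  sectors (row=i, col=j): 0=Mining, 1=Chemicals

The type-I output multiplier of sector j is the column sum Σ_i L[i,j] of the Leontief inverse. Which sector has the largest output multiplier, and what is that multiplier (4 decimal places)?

Form M = I − A:
  [  0.79   -0.14]
  [ -0.23    0.77]
Leontief inverse L = M⁻¹:
  [  1.3366    0.2430]
  [  0.3992    1.3713]
Total output x = L · d:
  x_0 = 1.3366·67 + 0.2430·67 = 105.8323
  x_1 = 0.3992·67 + 1.3713·67 = 118.6252
Output multipliers (column sums of L):
  Mining: 1.7358
  Chemicals: 1.6143

Mining (1.7358)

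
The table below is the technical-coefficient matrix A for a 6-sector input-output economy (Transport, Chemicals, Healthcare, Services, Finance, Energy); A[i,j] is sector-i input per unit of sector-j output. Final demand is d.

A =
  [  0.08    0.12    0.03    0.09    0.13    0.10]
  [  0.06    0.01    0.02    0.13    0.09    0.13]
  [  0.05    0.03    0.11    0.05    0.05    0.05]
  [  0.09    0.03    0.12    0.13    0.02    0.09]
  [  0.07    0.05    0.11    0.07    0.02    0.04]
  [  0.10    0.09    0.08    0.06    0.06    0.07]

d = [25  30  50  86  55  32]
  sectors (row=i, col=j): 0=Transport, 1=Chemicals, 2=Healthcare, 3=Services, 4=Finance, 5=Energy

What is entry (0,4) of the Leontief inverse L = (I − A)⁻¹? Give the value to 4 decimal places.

Form M = I − A:
  [  0.92   -0.12   -0.03   -0.09   -0.13   -0.10]
  [ -0.06    0.99   -0.02   -0.13   -0.09   -0.13]
  [ -0.05   -0.03    0.89   -0.05   -0.05   -0.05]
  [ -0.09   -0.03   -0.12    0.87   -0.02   -0.09]
  [ -0.07   -0.05   -0.11   -0.07    0.98   -0.04]
  [ -0.10   -0.09   -0.08   -0.06   -0.06    0.93]
Leontief inverse L = M⁻¹:
  [  1.1557    0.1747    0.1067    0.1794    0.1895    0.1799]
  [  0.1244    1.0581    0.0887    0.2000    0.1340    0.1912]
  [  0.0936    0.0624    1.1605    0.0991    0.0852    0.0944]
  [  0.1562    0.0793    0.1927    1.2052    0.0721    0.1580]
  [  0.1172    0.0847    0.1620    0.1257    1.0601    0.0909]
  [  0.1620    0.1371    0.1428    0.1330    0.1137    1.1373]
Total output x = L · d:
  x_0 = 1.1557·25 + 0.1747·30 + 0.1067·50 + 0.1794·86 + 0.1895·55 + 0.1799·32 = 71.0755
  x_1 = 0.1244·25 + 1.0581·30 + 0.0887·50 + 0.2000·86 + 0.1340·55 + 0.1912·32 = 69.9736
  x_2 = 0.0936·25 + 0.0624·30 + 1.1605·50 + 0.0991·86 + 0.0852·55 + 0.0944·32 = 78.4622
  x_3 = 0.1562·25 + 0.0793·30 + 0.1927·50 + 1.2052·86 + 0.0721·55 + 0.1580·32 = 128.5844
  x_4 = 0.1172·25 + 0.0847·30 + 0.1620·50 + 0.1257·86 + 1.0601·55 + 0.0909·32 = 85.5932
  x_5 = 0.1620·25 + 0.1371·30 + 0.1428·50 + 0.1330·86 + 0.1137·55 + 1.1373·32 = 69.3901

L[0,4] = 0.1895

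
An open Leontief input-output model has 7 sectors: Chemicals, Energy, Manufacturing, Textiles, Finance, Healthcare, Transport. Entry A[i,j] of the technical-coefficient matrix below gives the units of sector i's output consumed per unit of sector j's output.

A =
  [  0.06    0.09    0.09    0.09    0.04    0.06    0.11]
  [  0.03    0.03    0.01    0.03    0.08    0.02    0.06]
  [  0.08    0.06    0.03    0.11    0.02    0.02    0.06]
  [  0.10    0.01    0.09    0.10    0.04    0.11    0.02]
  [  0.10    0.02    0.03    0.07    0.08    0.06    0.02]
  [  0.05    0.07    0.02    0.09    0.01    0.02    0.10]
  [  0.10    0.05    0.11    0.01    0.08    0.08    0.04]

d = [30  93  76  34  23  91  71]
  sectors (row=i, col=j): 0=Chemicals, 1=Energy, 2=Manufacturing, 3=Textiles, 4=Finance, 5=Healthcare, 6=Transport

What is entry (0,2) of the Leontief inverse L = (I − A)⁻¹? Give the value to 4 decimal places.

Form M = I − A:
  [  0.94   -0.09   -0.09   -0.09   -0.04   -0.06   -0.11]
  [ -0.03    0.97   -0.01   -0.03   -0.08   -0.02   -0.06]
  [ -0.08   -0.06    0.97   -0.11   -0.02   -0.02   -0.06]
  [ -0.10   -0.01   -0.09    0.90   -0.04   -0.11   -0.02]
  [ -0.10   -0.02   -0.03   -0.07    0.92   -0.06   -0.02]
  [ -0.05   -0.07   -0.02   -0.09   -0.01    0.98   -0.10]
  [ -0.10   -0.05   -0.11   -0.01   -0.08   -0.08    0.96]
Leontief inverse L = M⁻¹:
  [  1.1292    0.1334    0.1439    0.1545    0.0859    0.1107    0.1633]
  [  0.0655    1.0497    0.0361    0.0597    0.1053    0.0461    0.0836]
  [  0.1304    0.0906    1.0727    0.1585    0.0530    0.0608    0.0984]
  [  0.1613    0.0520    0.1375    1.1678    0.0733    0.1552    0.0724]
  [  0.1505    0.0526    0.0691    0.1222    1.1113    0.0984    0.0608]
  [  0.0975    0.0983    0.0607    0.1311    0.0430    1.0580    0.1349]
  [  0.1583    0.0921    0.1520    0.0706    0.1175    0.1189    1.0914]
Total output x = L · d:
  x_0 = 1.1292·30 + 0.1334·93 + 0.1439·76 + 0.1545·34 + 0.0859·23 + 0.1107·91 + 0.1633·71 = 86.1242
  x_1 = 0.0655·30 + 1.0497·93 + 0.0361·76 + 0.0597·34 + 0.1053·23 + 0.0461·91 + 0.0836·71 = 116.9127
  x_2 = 0.1304·30 + 0.0906·93 + 1.0727·76 + 0.1585·34 + 0.0530·23 + 0.0608·91 + 0.0984·71 = 112.9893
  x_3 = 0.1613·30 + 0.0520·93 + 0.1375·76 + 1.1678·34 + 0.0733·23 + 0.1552·91 + 0.0724·71 = 80.7782
  x_4 = 0.1505·30 + 0.0526·93 + 0.0691·76 + 0.1222·34 + 1.1113·23 + 0.0984·91 + 0.0608·71 = 57.6515
  x_5 = 0.0975·30 + 0.0983·93 + 0.0607·76 + 0.1311·34 + 0.0430·23 + 1.0580·91 + 0.1349·71 = 127.9838
  x_6 = 0.1583·30 + 0.0921·93 + 0.1520·76 + 0.0706·34 + 0.1175·23 + 0.1189·91 + 1.0914·71 = 118.2765

L[0,2] = 0.1439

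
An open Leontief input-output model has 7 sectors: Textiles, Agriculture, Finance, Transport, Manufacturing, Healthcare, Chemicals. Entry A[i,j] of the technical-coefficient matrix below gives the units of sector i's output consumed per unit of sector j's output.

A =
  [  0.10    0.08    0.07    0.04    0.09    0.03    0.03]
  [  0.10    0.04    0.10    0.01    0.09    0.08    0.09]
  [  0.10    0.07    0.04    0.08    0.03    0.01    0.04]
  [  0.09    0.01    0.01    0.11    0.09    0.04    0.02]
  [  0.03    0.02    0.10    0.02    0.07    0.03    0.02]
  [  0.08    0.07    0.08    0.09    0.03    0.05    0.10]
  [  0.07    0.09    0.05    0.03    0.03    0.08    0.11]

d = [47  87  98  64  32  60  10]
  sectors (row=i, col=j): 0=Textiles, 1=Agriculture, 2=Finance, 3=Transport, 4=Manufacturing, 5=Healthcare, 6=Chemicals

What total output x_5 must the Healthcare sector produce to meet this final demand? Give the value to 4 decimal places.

Form M = I − A:
  [  0.90   -0.08   -0.07   -0.04   -0.09   -0.03   -0.03]
  [ -0.10    0.96   -0.10   -0.01   -0.09   -0.08   -0.09]
  [ -0.10   -0.07    0.96   -0.08   -0.03   -0.01   -0.04]
  [ -0.09   -0.01   -0.01    0.89   -0.09   -0.04   -0.02]
  [ -0.03   -0.02   -0.10   -0.02    0.93   -0.03   -0.02]
  [ -0.08   -0.07   -0.08   -0.09   -0.03    0.95   -0.10]
  [ -0.07   -0.09   -0.05   -0.03   -0.03   -0.08    0.89]
Leontief inverse L = M⁻¹:
  [  1.1610    0.1202    0.1212    0.0761    0.1394    0.0614    0.0685]
  [  0.1706    1.0927    0.1587    0.0540    0.1409    0.1177    0.1410]
  [  0.1544    0.1039    1.0796    0.1131    0.0744    0.0382    0.0727]
  [  0.1380    0.0388    0.0477    1.1456    0.1331    0.0645    0.0467]
  [  0.0686    0.0462    0.1309    0.0464    1.0980    0.0478    0.0440]
  [  0.1531    0.1192    0.1324    0.1373    0.0839    1.0900    0.1506]
  [  0.1380    0.1394    0.1042    0.0703    0.0784    0.1206    1.1639]
Total output x = L · d:
  x_0 = 1.1610·47 + 0.1202·87 + 0.1212·98 + 0.0761·64 + 0.1394·32 + 0.0614·60 + 0.0685·10 = 90.5983
  x_1 = 0.1706·47 + 1.0927·87 + 0.1587·98 + 0.0540·64 + 0.1409·32 + 0.1177·60 + 0.1410·10 = 135.0728
  x_2 = 0.1544·47 + 0.1039·87 + 1.0796·98 + 0.1131·64 + 0.0744·32 + 0.0382·60 + 0.0727·10 = 134.7424
  x_3 = 0.1380·47 + 0.0388·87 + 0.0477·98 + 1.1456·64 + 0.1331·32 + 0.0645·60 + 0.0467·10 = 96.4461
  x_4 = 0.0686·47 + 0.0462·87 + 0.1309·98 + 0.0464·64 + 1.0980·32 + 0.0478·60 + 0.0440·10 = 61.4886
  x_5 = 0.1531·47 + 0.1192·87 + 0.1324·98 + 0.1373·64 + 0.0839·32 + 1.0900·60 + 0.1506·10 = 108.9239
  x_6 = 0.1380·47 + 0.1394·87 + 0.1042·98 + 0.0703·64 + 0.0784·32 + 0.1206·60 + 1.1639·10 = 54.7051

108.9239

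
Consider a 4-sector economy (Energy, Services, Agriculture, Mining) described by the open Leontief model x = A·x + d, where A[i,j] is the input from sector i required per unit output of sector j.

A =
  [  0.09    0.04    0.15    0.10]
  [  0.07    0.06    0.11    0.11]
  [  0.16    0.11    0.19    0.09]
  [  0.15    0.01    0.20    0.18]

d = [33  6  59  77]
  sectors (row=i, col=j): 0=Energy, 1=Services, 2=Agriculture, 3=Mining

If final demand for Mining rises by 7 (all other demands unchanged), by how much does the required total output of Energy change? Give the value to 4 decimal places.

Form M = I − A:
  [  0.91   -0.04   -0.15   -0.10]
  [ -0.07    0.94   -0.11   -0.11]
  [ -0.16   -0.11    0.81   -0.09]
  [ -0.15   -0.01   -0.20    0.82]
Leontief inverse L = M⁻¹:
  [  1.1848    0.0848    0.2769    0.1863]
  [  0.1556    1.0988    0.2252    0.1911]
  [  0.2872    0.1739    1.3627    0.2079]
  [  0.2887    0.0713    0.3858    1.3066]
Total output x = L · d:
  x_0 = 1.1848·33 + 0.0848·6 + 0.2769·59 + 0.1863·77 = 70.2878
  x_1 = 0.1556·33 + 1.0988·6 + 0.2252·59 + 0.1911·77 = 39.7326
  x_2 = 0.2872·33 + 0.1739·6 + 1.3627·59 + 0.2079·77 = 106.9333
  x_3 = 0.2887·33 + 0.0713·6 + 0.3858·59 + 1.3066·77 = 133.3258
Δx_0 = L[0,3] · Δd_3 = 0.1863 · 7 = 1.3038

1.3038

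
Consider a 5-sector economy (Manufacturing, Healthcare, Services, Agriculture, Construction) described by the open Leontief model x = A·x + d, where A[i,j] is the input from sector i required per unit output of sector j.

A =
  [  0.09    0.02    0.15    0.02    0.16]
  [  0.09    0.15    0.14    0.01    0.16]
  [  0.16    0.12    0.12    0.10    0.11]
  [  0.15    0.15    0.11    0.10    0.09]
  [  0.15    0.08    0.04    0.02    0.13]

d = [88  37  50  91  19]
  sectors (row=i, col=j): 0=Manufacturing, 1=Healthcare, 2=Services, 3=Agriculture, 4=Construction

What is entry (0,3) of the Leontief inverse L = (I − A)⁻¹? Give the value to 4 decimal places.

L[0,3] = 0.0609

Form M = I − A:
  [  0.91   -0.02   -0.15   -0.02   -0.16]
  [ -0.09    0.85   -0.14   -0.01   -0.16]
  [ -0.16   -0.12    0.88   -0.10   -0.11]
  [ -0.15   -0.15   -0.11    0.90   -0.09]
  [ -0.15   -0.08   -0.04   -0.02    0.87]
Leontief inverse L = M⁻¹:
  [  1.2070    0.0994    0.2418    0.0609    0.2771]
  [  0.2308    1.2578    0.2605    0.0550    0.3124]
  [  0.3167    0.2391    1.2605    0.1559    0.2777]
  [  0.3034    0.2704    0.2507    1.1544    0.2567]
  [  0.2509    0.1500    0.1294    0.0493    1.2446]
Total output x = L · d:
  x_0 = 1.2070·88 + 0.0994·37 + 0.2418·50 + 0.0609·91 + 0.2771·19 = 132.7878
  x_1 = 0.2308·88 + 1.2578·37 + 0.2605·50 + 0.0550·91 + 0.3124·19 = 90.8092
  x_2 = 0.3167·88 + 0.2391·37 + 1.2605·50 + 0.1559·91 + 0.2777·19 = 119.2099
  x_3 = 0.3034·88 + 0.2704·37 + 0.2507·50 + 1.1544·91 + 0.2567·19 = 159.1697
  x_4 = 0.2509·88 + 0.1500·37 + 0.1294·50 + 0.0493·91 + 1.2446·19 = 62.2238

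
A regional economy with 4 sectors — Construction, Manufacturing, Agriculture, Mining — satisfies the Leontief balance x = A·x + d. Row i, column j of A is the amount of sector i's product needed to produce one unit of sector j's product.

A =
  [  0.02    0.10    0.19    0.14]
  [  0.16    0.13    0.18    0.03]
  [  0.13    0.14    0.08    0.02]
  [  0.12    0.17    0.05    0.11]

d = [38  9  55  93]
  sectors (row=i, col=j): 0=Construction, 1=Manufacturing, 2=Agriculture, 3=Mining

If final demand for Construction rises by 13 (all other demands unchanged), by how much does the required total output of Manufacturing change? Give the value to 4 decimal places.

Form M = I − A:
  [  0.98   -0.10   -0.19   -0.14]
  [ -0.16    0.87   -0.18   -0.03]
  [ -0.13   -0.14    0.92   -0.02]
  [ -0.12   -0.17   -0.05    0.89]
Leontief inverse L = M⁻¹:
  [  1.1153    0.2104    0.2818    0.1889]
  [  0.2539    1.2443    0.3007    0.0886]
  [  0.2008    0.2251    1.1760    0.0656]
  [  0.2102    0.2787    0.1615    1.1697]
Total output x = L · d:
  x_0 = 1.1153·38 + 0.2104·9 + 0.2818·55 + 0.1889·93 = 77.3351
  x_1 = 0.2539·38 + 1.2443·9 + 0.3007·55 + 0.0886·93 = 45.6293
  x_2 = 0.2008·38 + 0.2251·9 + 1.1760·55 + 0.0656·93 = 80.4400
  x_3 = 0.2102·38 + 0.2787·9 + 0.1615·55 + 1.1697·93 = 128.1564
Δx_1 = L[1,0] · Δd_0 = 0.2539 · 13 = 3.3007

3.3007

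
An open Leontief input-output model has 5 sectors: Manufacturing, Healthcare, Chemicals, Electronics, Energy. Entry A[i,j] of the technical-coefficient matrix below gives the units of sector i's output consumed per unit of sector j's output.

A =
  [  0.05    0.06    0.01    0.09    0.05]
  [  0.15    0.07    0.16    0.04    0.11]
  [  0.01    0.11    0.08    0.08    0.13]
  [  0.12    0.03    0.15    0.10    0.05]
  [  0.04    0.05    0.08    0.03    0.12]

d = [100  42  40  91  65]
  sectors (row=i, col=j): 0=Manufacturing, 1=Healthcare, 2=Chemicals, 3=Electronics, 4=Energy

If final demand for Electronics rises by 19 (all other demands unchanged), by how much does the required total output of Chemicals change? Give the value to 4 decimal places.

Form M = I − A:
  [  0.95   -0.06   -0.01   -0.09   -0.05]
  [ -0.15    0.93   -0.16   -0.04   -0.11]
  [ -0.01   -0.11    0.92   -0.08   -0.13]
  [ -0.12   -0.03   -0.15    0.90   -0.05]
  [ -0.04   -0.05   -0.08   -0.03    0.88]
Leontief inverse L = M⁻¹:
  [  1.0854    0.0849    0.0537    0.1200    0.0870]
  [  0.2011    1.1290    0.2311    0.0972    0.1922]
  [  0.0604    0.1548    1.1518    0.1220    0.1999]
  [  0.1655    0.0795    0.2139    1.1541    0.1165]
  [  0.0719    0.0848    0.1276    0.0614    1.1734]
Total output x = L · d:
  x_0 = 1.0854·100 + 0.0849·42 + 0.0537·40 + 0.1200·91 + 0.0870·65 = 130.8348
  x_1 = 0.2011·100 + 1.1290·42 + 0.2311·40 + 0.0972·91 + 0.1922·65 = 98.1156
  x_2 = 0.0604·100 + 0.1548·42 + 1.1518·40 + 0.1220·91 + 0.1999·65 = 82.7029
  x_3 = 0.1655·100 + 0.0795·42 + 0.2139·40 + 1.1541·91 + 0.1165·65 = 141.0385
  x_4 = 0.0719·100 + 0.0848·42 + 0.1276·40 + 0.0614·91 + 1.1734·65 = 97.7120
Δx_2 = L[2,3] · Δd_3 = 0.1220 · 19 = 2.3173

2.3173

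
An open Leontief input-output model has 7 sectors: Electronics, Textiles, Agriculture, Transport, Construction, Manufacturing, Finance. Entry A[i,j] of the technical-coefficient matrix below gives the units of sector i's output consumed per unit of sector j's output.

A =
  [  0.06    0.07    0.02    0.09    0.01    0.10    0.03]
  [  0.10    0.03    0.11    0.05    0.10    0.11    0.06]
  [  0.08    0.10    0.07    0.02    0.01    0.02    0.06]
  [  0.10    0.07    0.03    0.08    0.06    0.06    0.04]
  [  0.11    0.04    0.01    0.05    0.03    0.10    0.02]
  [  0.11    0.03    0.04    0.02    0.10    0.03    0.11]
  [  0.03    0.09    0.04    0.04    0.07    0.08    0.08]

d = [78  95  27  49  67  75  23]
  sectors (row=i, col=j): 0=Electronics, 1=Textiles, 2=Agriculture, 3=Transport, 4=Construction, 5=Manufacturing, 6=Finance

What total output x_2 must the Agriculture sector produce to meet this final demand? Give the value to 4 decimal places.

66.1494

Form M = I − A:
  [  0.94   -0.07   -0.02   -0.09   -0.01   -0.10   -0.03]
  [ -0.10    0.97   -0.11   -0.05   -0.10   -0.11   -0.06]
  [ -0.08   -0.10    0.93   -0.02   -0.01   -0.02   -0.06]
  [ -0.10   -0.07   -0.03    0.92   -0.06   -0.06   -0.04]
  [ -0.11   -0.04   -0.01   -0.05    0.97   -0.10   -0.02]
  [ -0.11   -0.03   -0.04   -0.02   -0.10    0.97   -0.11]
  [ -0.03   -0.09   -0.04   -0.04   -0.07   -0.08    0.92]
Leontief inverse L = M⁻¹:
  [  1.1186    0.1083    0.0509    0.1255    0.0513    0.1476    0.0711]
  [  0.1805    1.0886    0.1499    0.0970    0.1481    0.1759    0.1151]
  [  0.1306    0.1399    1.1039    0.0525    0.0444    0.0679    0.0967]
  [  0.1653    0.1149    0.0631    1.1224    0.1017    0.1181    0.0821]
  [  0.1635    0.0752    0.0353    0.0844    1.0651    0.1458    0.0568]
  [  0.1688    0.0770    0.0695    0.0599    0.1372    1.0888    0.1508]
  [  0.0941    0.1335    0.0758    0.0763    0.1155    0.1359    1.1257]
Total output x = L · d:
  x_0 = 1.1186·78 + 0.1083·95 + 0.0509·27 + 0.1255·49 + 0.0513·67 + 0.1476·75 + 0.0711·23 = 121.2009
  x_1 = 0.1805·78 + 1.0886·95 + 0.1499·27 + 0.0970·49 + 0.1481·67 + 0.1759·75 + 0.1151·23 = 152.0555
  x_2 = 0.1306·78 + 0.1399·95 + 1.1039·27 + 0.0525·49 + 0.0444·67 + 0.0679·75 + 0.0967·23 = 66.1494
  x_3 = 0.1653·78 + 0.1149·95 + 0.0631·27 + 1.1224·49 + 0.1017·67 + 0.1181·75 + 0.0821·23 = 98.0713
  x_4 = 0.1635·78 + 0.0752·95 + 0.0353·27 + 0.0844·49 + 1.0651·67 + 0.1458·75 + 0.0568·23 = 108.5905
  x_5 = 0.1688·78 + 0.0770·95 + 0.0695·27 + 0.0599·49 + 0.1372·67 + 1.0888·75 + 0.1508·23 = 119.6078
  x_6 = 0.0941·78 + 0.1335·95 + 0.0758·27 + 0.0763·49 + 0.1155·67 + 0.1359·75 + 1.1257·23 = 69.6302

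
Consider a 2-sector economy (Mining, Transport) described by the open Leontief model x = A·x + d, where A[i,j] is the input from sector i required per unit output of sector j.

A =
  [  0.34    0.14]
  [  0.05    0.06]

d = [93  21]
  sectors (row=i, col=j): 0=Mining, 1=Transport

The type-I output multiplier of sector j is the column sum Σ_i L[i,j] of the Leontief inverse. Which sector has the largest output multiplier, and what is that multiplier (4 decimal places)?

Mining (1.6140)

Form M = I − A:
  [  0.66   -0.14]
  [ -0.05    0.94]
Leontief inverse L = M⁻¹:
  [  1.5324    0.2282]
  [  0.0815    1.0760]
Total output x = L · d:
  x_0 = 1.5324·93 + 0.2282·21 = 147.3101
  x_1 = 0.0815·93 + 1.0760·21 = 30.1761
Output multipliers (column sums of L):
  Mining: 1.6140
  Transport: 1.3042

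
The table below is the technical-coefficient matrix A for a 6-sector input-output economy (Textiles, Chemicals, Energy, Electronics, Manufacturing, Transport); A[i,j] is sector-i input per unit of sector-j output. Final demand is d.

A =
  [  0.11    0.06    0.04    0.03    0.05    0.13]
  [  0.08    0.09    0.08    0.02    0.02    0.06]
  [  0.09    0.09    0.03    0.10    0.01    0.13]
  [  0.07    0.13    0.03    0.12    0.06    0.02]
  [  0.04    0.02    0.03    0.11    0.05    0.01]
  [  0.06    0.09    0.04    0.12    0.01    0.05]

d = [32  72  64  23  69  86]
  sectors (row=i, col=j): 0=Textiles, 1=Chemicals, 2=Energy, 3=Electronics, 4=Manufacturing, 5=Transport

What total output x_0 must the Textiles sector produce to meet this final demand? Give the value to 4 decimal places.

72.1069

Form M = I − A:
  [  0.89   -0.06   -0.04   -0.03   -0.05   -0.13]
  [ -0.08    0.91   -0.08   -0.02   -0.02   -0.06]
  [ -0.09   -0.09    0.97   -0.10   -0.01   -0.13]
  [ -0.07   -0.13   -0.03    0.88   -0.06   -0.02]
  [ -0.04   -0.02   -0.03   -0.11    0.95   -0.01]
  [ -0.06   -0.09   -0.04   -0.12   -0.01    0.95]
Leontief inverse L = M⁻¹:
  [  1.1627    0.1147    0.0696    0.0834    0.0715    0.1784]
  [  0.1266    1.1378    0.1064    0.0612    0.0367    0.1054]
  [  0.1476    0.1559    1.0632    0.1581    0.0341    0.1792]
  [  0.1236    0.1897    0.0622    1.1713    0.0858    0.0630]
  [  0.0717    0.0572    0.0467    0.1472    1.0678    0.0342]
  [  0.1080    0.1462    0.0676    0.1672    0.0315    1.0897]
Total output x = L · d:
  x_0 = 1.1627·32 + 0.1147·72 + 0.0696·64 + 0.0834·23 + 0.0715·69 + 0.1784·86 = 72.1069
  x_1 = 0.1266·32 + 1.1378·72 + 0.1064·64 + 0.0612·23 + 0.0367·69 + 0.1054·86 = 105.7896
  x_2 = 0.1476·32 + 0.1559·72 + 1.0632·64 + 0.1581·23 + 0.0341·69 + 0.1792·86 = 105.3996
  x_3 = 0.1236·32 + 0.1897·72 + 0.0622·64 + 1.1713·23 + 0.0858·69 + 0.0630·86 = 59.8715
  x_4 = 0.0717·32 + 0.0572·72 + 0.0467·64 + 0.1472·23 + 1.0678·69 + 0.0342·86 = 89.3983
  x_5 = 0.1080·32 + 0.1462·72 + 0.0676·64 + 0.1672·23 + 0.0315·69 + 1.0897·86 = 118.0442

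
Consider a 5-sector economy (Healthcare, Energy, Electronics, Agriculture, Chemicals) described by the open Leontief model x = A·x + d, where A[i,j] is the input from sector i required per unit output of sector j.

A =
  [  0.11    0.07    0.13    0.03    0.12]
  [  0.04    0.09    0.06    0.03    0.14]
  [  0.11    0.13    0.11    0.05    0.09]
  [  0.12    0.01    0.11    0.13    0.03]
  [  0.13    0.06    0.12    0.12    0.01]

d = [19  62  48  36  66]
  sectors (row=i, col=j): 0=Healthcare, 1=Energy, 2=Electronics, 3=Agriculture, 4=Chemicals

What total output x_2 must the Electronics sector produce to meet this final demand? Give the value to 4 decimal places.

88.2748

Form M = I − A:
  [  0.89   -0.07   -0.13   -0.03   -0.12]
  [ -0.04    0.91   -0.06   -0.03   -0.14]
  [ -0.11   -0.13    0.89   -0.05   -0.09]
  [ -0.12   -0.01   -0.11    0.87   -0.03]
  [ -0.13   -0.06   -0.12   -0.12    0.99]
Leontief inverse L = M⁻¹:
  [  1.1955    0.1365    0.2194    0.0843    0.1867]
  [  0.1044    1.1382    0.1267    0.0760    0.1874]
  [  0.1955    0.1985    1.2007    0.1052    0.1641]
  [  0.1981    0.0611    0.1906    1.1811    0.0858]
  [  0.2110    0.1184    0.2051    0.1716    1.0763]
Total output x = L · d:
  x_0 = 1.1955·19 + 0.1365·62 + 0.2194·48 + 0.0843·36 + 0.1867·66 = 57.0705
  x_1 = 0.1044·19 + 1.1382·62 + 0.1267·48 + 0.0760·36 + 0.1874·66 = 93.7393
  x_2 = 0.1955·19 + 0.1985·62 + 1.2007·48 + 0.1052·36 + 0.1641·66 = 88.2748
  x_3 = 0.1981·19 + 0.0611·62 + 0.1906·48 + 1.1811·36 + 0.0858·66 = 64.8831
  x_4 = 0.2110·19 + 0.1184·62 + 0.2051·48 + 0.1716·36 + 1.0763·66 = 98.4065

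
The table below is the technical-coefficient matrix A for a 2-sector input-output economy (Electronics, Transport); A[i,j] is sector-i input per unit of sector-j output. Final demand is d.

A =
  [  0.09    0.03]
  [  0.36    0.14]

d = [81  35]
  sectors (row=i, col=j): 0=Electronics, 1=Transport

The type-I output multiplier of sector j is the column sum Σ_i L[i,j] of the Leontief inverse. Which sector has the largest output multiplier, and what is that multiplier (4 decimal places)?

Electronics (1.5807)

Form M = I − A:
  [  0.91   -0.03]
  [ -0.36    0.86]
Leontief inverse L = M⁻¹:
  [  1.1143    0.0389]
  [  0.4664    1.1791]
Total output x = L · d:
  x_0 = 1.1143·81 + 0.0389·35 = 91.6170
  x_1 = 0.4664·81 + 1.1791·35 = 79.0490
Output multipliers (column sums of L):
  Electronics: 1.5807
  Transport: 1.2179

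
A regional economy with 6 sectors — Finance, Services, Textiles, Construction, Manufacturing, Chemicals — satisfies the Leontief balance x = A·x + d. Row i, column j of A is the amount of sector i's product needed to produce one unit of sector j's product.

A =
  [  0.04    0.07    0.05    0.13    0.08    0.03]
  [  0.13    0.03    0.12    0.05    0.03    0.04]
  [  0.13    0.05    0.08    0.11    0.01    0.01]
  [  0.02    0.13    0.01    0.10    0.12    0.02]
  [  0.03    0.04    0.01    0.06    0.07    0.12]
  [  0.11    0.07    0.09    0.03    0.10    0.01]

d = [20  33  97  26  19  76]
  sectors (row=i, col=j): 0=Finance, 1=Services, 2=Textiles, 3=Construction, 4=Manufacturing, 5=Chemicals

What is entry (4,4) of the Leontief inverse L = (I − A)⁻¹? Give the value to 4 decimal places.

Form M = I − A:
  [  0.96   -0.07   -0.05   -0.13   -0.08   -0.03]
  [ -0.13    0.97   -0.12   -0.05   -0.03   -0.04]
  [ -0.13   -0.05    0.92   -0.11   -0.01   -0.01]
  [ -0.02   -0.13   -0.01    0.90   -0.12   -0.02]
  [ -0.03   -0.04   -0.01   -0.06    0.93   -0.12]
  [ -0.11   -0.07   -0.09   -0.03   -0.10    0.99]
Leontief inverse L = M⁻¹:
  [  1.0831    0.1165    0.0831    0.1835    0.1277    0.0575]
  [  0.1785    1.0743    0.1579    0.1117    0.0727    0.0615]
  [  0.1729    0.0974    1.1145    0.1713    0.0554    0.0306]
  [  0.0645    0.1715    0.0453    1.1483    0.1654    0.0526]
  [  0.0690    0.0764    0.0408    0.0981    1.1121    0.1424]
  [  0.1576    0.1107    0.1272    0.0886    0.1417    1.0396]
Total output x = L · d:
  x_0 = 1.0831·20 + 0.1165·33 + 0.0831·97 + 0.1835·26 + 0.1277·19 + 0.0575·76 = 45.1329
  x_1 = 0.1785·20 + 1.0743·33 + 0.1579·97 + 0.1117·26 + 0.0727·19 + 0.0615·76 = 63.2929
  x_2 = 0.1729·20 + 0.0974·33 + 1.1145·97 + 0.1713·26 + 0.0554·19 + 0.0306·76 = 122.6129
  x_3 = 0.0645·20 + 0.1715·33 + 0.0453·97 + 1.1483·26 + 0.1654·19 + 0.0526·76 = 48.3359
  x_4 = 0.0690·20 + 0.0764·33 + 0.0408·97 + 0.0981·26 + 1.1121·19 + 0.1424·76 = 42.3545
  x_5 = 0.1576·20 + 0.1107·33 + 0.1272·97 + 0.0886·26 + 0.1417·19 + 1.0396·76 = 103.1473

L[4,4] = 1.1121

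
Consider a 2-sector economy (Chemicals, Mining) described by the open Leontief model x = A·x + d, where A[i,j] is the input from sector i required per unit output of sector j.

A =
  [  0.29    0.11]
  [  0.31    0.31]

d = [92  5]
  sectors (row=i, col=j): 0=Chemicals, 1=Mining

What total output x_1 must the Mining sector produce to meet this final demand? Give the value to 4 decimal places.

Form M = I − A:
  [  0.71   -0.11]
  [ -0.31    0.69]
Leontief inverse L = M⁻¹:
  [  1.5138    0.2413]
  [  0.6801    1.5577]
Total output x = L · d:
  x_0 = 1.5138·92 + 0.2413·5 = 140.4783
  x_1 = 0.6801·92 + 1.5577·5 = 70.3598

70.3598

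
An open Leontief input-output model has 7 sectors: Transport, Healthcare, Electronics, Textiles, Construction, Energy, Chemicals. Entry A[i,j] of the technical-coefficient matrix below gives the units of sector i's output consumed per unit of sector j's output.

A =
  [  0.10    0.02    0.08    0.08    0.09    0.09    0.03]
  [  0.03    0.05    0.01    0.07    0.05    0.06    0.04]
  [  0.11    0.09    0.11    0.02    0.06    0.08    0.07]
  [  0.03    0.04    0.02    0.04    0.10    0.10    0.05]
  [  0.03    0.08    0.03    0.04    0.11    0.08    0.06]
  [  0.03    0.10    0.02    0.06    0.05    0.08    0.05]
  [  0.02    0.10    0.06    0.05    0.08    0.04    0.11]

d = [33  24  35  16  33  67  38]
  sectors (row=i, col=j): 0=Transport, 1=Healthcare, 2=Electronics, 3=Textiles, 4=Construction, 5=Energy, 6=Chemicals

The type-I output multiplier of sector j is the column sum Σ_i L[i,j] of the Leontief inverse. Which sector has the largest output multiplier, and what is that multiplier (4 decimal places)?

Construction (1.9363)

Form M = I − A:
  [  0.90   -0.02   -0.08   -0.08   -0.09   -0.09   -0.03]
  [ -0.03    0.95   -0.01   -0.07   -0.05   -0.06   -0.04]
  [ -0.11   -0.09    0.89   -0.02   -0.06   -0.08   -0.07]
  [ -0.03   -0.04   -0.02    0.96   -0.10   -0.10   -0.05]
  [ -0.03   -0.08   -0.03   -0.04    0.89   -0.08   -0.06]
  [ -0.03   -0.10   -0.02   -0.06   -0.05    0.92   -0.05]
  [ -0.02   -0.10   -0.06   -0.05   -0.08   -0.04    0.89]
Leontief inverse L = M⁻¹:
  [  1.1449    0.0790    0.1208    0.1242    0.1582    0.1583    0.0782]
  [  0.0509    1.0861    0.0290    0.0977    0.0910    0.0999    0.0701]
  [  0.1612    0.1561    1.1576    0.0703    0.1307    0.1510    0.1247]
  [  0.0561    0.0882    0.0445    1.0739    0.1506    0.1488    0.0882]
  [  0.0598    0.1332    0.0579    0.0783    1.1666    0.1340    0.1031]
  [  0.0562    0.1456    0.0434    0.0954    0.0987    1.1285    0.0873]
  [  0.0534    0.1578    0.0937    0.0902    0.1404    0.0961    1.1598]
Total output x = L · d:
  x_0 = 1.1449·33 + 0.0790·24 + 0.1208·35 + 0.1242·16 + 0.1582·33 + 0.1583·67 + 0.0782·38 = 64.6938
  x_1 = 0.0509·33 + 1.0861·24 + 0.0290·35 + 0.0977·16 + 0.0910·33 + 0.0999·67 + 0.0701·38 = 42.6872
  x_2 = 0.1612·33 + 0.1561·24 + 1.1576·35 + 0.0703·16 + 0.1307·33 + 0.1510·67 + 0.1247·38 = 69.8806
  x_3 = 0.0561·33 + 0.0882·24 + 0.0445·35 + 1.0739·16 + 0.1506·33 + 0.1488·67 + 0.0882·38 = 40.9986
  x_4 = 0.0598·33 + 0.1332·24 + 0.0579·35 + 0.0783·16 + 1.1666·33 + 0.1340·67 + 0.1031·38 = 59.8460
  x_5 = 0.0562·33 + 0.1456·24 + 0.0434·35 + 0.0954·16 + 0.0987·33 + 1.1285·67 + 0.0873·38 = 90.5760
  x_6 = 0.0534·33 + 0.1578·24 + 0.0937·35 + 0.0902·16 + 0.1404·33 + 0.0961·67 + 1.1598·38 = 65.4113
Output multipliers (column sums of L):
  Transport: 1.5825
  Healthcare: 1.8461
  Electronics: 1.5469
  Textiles: 1.6300
  Construction: 1.9363
  Energy: 1.9166
  Chemicals: 1.7114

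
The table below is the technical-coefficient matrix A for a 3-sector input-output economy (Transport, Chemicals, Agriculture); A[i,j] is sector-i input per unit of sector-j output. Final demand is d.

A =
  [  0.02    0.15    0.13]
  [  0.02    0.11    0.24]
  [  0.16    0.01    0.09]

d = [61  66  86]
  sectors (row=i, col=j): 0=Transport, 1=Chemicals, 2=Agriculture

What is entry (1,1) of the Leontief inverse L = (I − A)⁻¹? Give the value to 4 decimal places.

L[1,1] = 1.1396

Form M = I − A:
  [  0.98   -0.15   -0.13]
  [ -0.02    0.89   -0.24]
  [ -0.16   -0.01    0.91]
Leontief inverse L = M⁻¹:
  [  1.0565    0.1803    0.1985]
  [  0.0741    1.1396    0.3111]
  [  0.1866    0.0442    1.1372]
Total output x = L · d:
  x_0 = 1.0565·61 + 0.1803·66 + 0.1985·86 = 93.4142
  x_1 = 0.0741·61 + 1.1396·66 + 0.3111·86 = 106.4857
  x_2 = 0.1866·61 + 0.0442·66 + 1.1372·86 = 112.1001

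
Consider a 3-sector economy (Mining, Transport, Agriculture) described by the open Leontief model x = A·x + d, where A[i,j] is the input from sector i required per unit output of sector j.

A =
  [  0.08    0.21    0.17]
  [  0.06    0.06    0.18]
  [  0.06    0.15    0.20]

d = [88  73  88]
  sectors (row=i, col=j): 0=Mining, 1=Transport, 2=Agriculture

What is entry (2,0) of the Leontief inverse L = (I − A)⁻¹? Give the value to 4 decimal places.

Form M = I − A:
  [  0.92   -0.21   -0.17]
  [ -0.06    0.94   -0.18]
  [ -0.06   -0.15    0.80]
Leontief inverse L = M⁻¹:
  [  1.1266    0.3007    0.3071]
  [  0.0914    1.1278    0.2732]
  [  0.1016    0.2340    1.3243]
Total output x = L · d:
  x_0 = 1.1266·88 + 0.3007·73 + 0.3071·88 = 148.1107
  x_1 = 0.0914·88 + 1.1278·73 + 0.2732·88 = 114.4123
  x_2 = 0.1016·88 + 0.2340·73 + 1.3243·88 = 142.5606

L[2,0] = 0.1016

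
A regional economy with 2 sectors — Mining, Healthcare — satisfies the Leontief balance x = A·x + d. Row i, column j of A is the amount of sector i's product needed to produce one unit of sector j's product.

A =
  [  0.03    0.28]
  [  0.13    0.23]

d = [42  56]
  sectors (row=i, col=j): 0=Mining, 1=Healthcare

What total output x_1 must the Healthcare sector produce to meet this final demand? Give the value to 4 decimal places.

84.1379

Form M = I − A:
  [  0.97   -0.28]
  [ -0.13    0.77]
Leontief inverse L = M⁻¹:
  [  1.0837    0.3941]
  [  0.1830    1.3652]
Total output x = L · d:
  x_0 = 1.0837·42 + 0.3941·56 = 67.5862
  x_1 = 0.1830·42 + 1.3652·56 = 84.1379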